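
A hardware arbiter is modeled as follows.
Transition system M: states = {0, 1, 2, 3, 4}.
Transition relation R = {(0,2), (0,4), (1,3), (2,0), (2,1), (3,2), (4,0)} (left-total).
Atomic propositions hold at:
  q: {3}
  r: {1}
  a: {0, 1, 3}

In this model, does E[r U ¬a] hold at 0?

No

Sat(¬a) = {2, 4}
E[r U ¬a]: least fixpoint, start Z0 = Sat(¬a) = {2, 4}, add states in Sat(r) with some successor in Z. Already a fixed point.
Sat(E[r U ¬a]) = {2, 4}
0 ∉ Sat(E[r U ¬a]) = {2, 4}, so the formula does not hold at 0.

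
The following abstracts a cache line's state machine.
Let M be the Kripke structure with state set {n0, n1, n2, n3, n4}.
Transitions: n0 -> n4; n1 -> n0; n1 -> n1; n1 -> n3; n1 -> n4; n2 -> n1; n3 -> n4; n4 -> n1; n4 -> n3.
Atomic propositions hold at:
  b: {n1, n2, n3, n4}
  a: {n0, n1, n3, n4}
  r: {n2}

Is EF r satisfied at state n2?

EF r: least fixpoint, start Z0 = {n2}, add states with some successor in Z. Already a fixed point.
Sat(EF r) = {n2}
n2 ∈ Sat(EF r) = {n2}, so the formula holds at n2.

Yes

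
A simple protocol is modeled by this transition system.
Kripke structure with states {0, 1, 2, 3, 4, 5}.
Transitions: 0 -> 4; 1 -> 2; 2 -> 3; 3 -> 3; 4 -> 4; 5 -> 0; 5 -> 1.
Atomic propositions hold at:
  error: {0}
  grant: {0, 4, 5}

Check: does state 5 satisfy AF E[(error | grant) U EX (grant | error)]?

Yes

Sat(error | grant) = {0, 4, 5}
Sat(grant | error) = {0, 4, 5}
Sat(EX (grant | error)) = {s : some successor in {0, 4, 5}} = {0, 4, 5}
E[(error | grant) U EX (grant | error)]: least fixpoint, start Z0 = Sat(EX (grant | error)) = {0, 4, 5}, add states in Sat(error | grant) with some successor in Z. Already a fixed point.
Sat(E[(error | grant) U EX (grant | error)]) = {0, 4, 5}
AF E[(error | grant) U EX (grant | error)]: least fixpoint, start Z0 = {0, 4, 5}, add states with every successor in Z. Already a fixed point.
Sat(AF E[(error | grant) U EX (grant | error)]) = {0, 4, 5}
5 ∈ Sat(AF E[(error | grant) U EX (grant | error)]) = {0, 4, 5}, so the formula holds at 5.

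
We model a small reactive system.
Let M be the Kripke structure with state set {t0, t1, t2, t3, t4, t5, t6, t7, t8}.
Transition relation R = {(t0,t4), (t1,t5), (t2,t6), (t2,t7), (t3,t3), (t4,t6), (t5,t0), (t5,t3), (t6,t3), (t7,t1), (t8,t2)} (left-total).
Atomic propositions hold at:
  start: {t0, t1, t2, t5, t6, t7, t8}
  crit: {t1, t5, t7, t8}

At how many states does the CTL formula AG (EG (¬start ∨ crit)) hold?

1

Sat(¬start) = {t3, t4}
Sat(¬start ∨ crit) = {t1, t3, t4, t5, t7, t8}
EG (¬start ∨ crit): greatest fixpoint, start Z0 = {t1, t3, t4, t5, t7, t8}, keep only states in Sat with some successor in Z. Z1 = {t1, t3, t5, t7}; fixed.
Sat(EG (¬start ∨ crit)) = {t1, t3, t5, t7}
AG (EG (¬start ∨ crit)): greatest fixpoint, start Z0 = {t1, t3, t5, t7}, keep only states in Sat with every successor in Z. Z1 = {t1, t3, t7}; Z2 = {t3, t7}; Z3 = {t3}; fixed.
Sat(AG (EG (¬start ∨ crit))) = {t3}
|Sat(AG (EG (¬start ∨ crit)))| = |{t3}| = 1.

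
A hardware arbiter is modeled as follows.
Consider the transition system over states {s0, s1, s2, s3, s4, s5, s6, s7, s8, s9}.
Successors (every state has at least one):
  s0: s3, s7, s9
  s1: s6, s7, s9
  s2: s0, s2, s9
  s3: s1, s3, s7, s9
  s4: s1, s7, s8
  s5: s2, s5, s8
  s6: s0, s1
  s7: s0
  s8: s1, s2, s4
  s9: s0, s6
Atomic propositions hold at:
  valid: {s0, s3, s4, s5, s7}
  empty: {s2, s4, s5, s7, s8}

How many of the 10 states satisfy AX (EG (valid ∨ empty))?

Sat(valid ∨ empty) = {s0, s2, s3, s4, s5, s7, s8}
EG (valid ∨ empty): greatest fixpoint, start Z0 = {s0, s2, s3, s4, s5, s7, s8}, keep only states in Sat with some successor in Z. Already a fixed point.
Sat(EG (valid ∨ empty)) = {s0, s2, s3, s4, s5, s7, s8}
Sat(AX (EG (valid ∨ empty))) = {s : every successor in {s0, s2, s3, s4, s5, s7, s8}} = {s5, s7}
|Sat(AX (EG (valid ∨ empty)))| = |{s5, s7}| = 2.

2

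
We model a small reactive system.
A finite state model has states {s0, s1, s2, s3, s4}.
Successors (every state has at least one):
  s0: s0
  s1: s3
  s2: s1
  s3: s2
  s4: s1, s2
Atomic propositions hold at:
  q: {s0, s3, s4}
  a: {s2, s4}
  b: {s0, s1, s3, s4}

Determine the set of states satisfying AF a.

AF a: least fixpoint, start Z0 = {s2, s4}, add states with every successor in Z. Z1 = {s2, s3, s4}; Z2 = {s1, s2, s3, s4}; fixed.
Sat(AF a) = {s1, s2, s3, s4}

{s1, s2, s3, s4}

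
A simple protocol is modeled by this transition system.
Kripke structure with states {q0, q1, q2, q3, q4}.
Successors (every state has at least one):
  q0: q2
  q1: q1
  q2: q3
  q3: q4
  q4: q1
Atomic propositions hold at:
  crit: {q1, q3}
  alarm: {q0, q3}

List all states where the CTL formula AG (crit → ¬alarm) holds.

{q1, q4}

Sat(¬alarm) = {q1, q2, q4}
Sat(crit → ¬alarm) = {q0, q1, q2, q4}
AG (crit → ¬alarm): greatest fixpoint, start Z0 = {q0, q1, q2, q4}, keep only states in Sat with every successor in Z. Z1 = {q0, q1, q4}; Z2 = {q1, q4}; fixed.
Sat(AG (crit → ¬alarm)) = {q1, q4}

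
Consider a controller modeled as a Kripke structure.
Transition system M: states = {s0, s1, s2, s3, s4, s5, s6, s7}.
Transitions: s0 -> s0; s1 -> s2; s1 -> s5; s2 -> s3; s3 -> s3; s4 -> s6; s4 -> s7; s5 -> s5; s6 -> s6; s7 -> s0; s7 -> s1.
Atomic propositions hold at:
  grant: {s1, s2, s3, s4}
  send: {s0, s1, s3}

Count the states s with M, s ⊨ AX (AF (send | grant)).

Sat(send | grant) = {s0, s1, s2, s3, s4}
AF (send | grant): least fixpoint, start Z0 = {s0, s1, s2, s3, s4}, add states with every successor in Z. Z1 = {s0, s1, s2, s3, s4, s7}; fixed.
Sat(AF (send | grant)) = {s0, s1, s2, s3, s4, s7}
Sat(AX (AF (send | grant))) = {s : every successor in {s0, s1, s2, s3, s4, s7}} = {s0, s2, s3, s7}
|Sat(AX (AF (send | grant)))| = |{s0, s2, s3, s7}| = 4.

4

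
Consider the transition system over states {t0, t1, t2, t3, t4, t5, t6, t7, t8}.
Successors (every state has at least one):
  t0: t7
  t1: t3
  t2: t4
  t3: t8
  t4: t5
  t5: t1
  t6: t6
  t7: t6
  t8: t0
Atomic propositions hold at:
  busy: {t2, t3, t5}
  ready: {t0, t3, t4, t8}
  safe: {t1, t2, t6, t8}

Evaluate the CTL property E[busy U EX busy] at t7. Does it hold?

Sat(EX busy) = {s : some successor in {t2, t3, t5}} = {t1, t4}
E[busy U EX busy]: least fixpoint, start Z0 = Sat(EX busy) = {t1, t4}, add states in Sat(busy) with some successor in Z. Z1 = {t1, t2, t4, t5}; fixed.
Sat(E[busy U EX busy]) = {t1, t2, t4, t5}
t7 ∉ Sat(E[busy U EX busy]) = {t1, t2, t4, t5}, so the formula does not hold at t7.

No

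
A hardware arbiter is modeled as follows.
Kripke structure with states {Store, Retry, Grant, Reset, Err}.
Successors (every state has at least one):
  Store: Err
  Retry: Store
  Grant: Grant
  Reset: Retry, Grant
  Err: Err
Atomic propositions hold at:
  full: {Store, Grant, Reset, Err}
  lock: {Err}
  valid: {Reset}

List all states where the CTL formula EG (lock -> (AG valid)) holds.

{Grant, Reset}

AG valid: greatest fixpoint, start Z0 = {Reset}, keep only states in Sat with every successor in Z. Z1 = ∅; fixed.
Sat(AG valid) = ∅
Sat(lock -> (AG valid)) = {Store, Retry, Grant, Reset}
EG (lock -> (AG valid)): greatest fixpoint, start Z0 = {Store, Retry, Grant, Reset}, keep only states in Sat with some successor in Z. Z1 = {Retry, Grant, Reset}; Z2 = {Grant, Reset}; fixed.
Sat(EG (lock -> (AG valid))) = {Grant, Reset}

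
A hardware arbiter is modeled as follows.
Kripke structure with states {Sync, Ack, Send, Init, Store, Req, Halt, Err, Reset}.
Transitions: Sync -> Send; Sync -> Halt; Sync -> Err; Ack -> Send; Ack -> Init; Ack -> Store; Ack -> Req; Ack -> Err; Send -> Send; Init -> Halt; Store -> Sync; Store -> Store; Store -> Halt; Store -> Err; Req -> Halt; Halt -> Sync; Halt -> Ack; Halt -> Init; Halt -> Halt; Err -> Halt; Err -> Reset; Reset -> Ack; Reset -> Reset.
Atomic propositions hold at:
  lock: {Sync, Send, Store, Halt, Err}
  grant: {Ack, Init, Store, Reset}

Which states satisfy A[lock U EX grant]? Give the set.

{Ack, Store, Halt, Err, Reset}

Sat(EX grant) = {s : some successor in {Ack, Init, Store, Reset}} = {Ack, Store, Halt, Err, Reset}
A[lock U EX grant]: least fixpoint, start Z0 = Sat(EX grant) = {Ack, Store, Halt, Err, Reset}, add states in Sat(lock) with every successor in Z. Already a fixed point.
Sat(A[lock U EX grant]) = {Ack, Store, Halt, Err, Reset}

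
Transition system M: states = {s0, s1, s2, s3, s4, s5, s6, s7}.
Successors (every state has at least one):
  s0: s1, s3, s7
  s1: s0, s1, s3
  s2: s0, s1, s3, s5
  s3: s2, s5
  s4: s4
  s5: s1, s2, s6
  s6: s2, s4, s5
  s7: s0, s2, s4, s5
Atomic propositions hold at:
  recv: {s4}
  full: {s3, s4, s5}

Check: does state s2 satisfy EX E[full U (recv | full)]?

Yes

Sat(recv | full) = {s3, s4, s5}
E[full U (recv | full)]: least fixpoint, start Z0 = Sat((recv | full)) = {s3, s4, s5}, add states in Sat(full) with some successor in Z. Already a fixed point.
Sat(E[full U (recv | full)]) = {s3, s4, s5}
Sat(EX E[full U (recv | full)]) = {s : some successor in {s3, s4, s5}} = {s0, s1, s2, s3, s4, s6, s7}
s2 ∈ Sat(EX E[full U (recv | full)]) = {s0, s1, s2, s3, s4, s6, s7}, so the formula holds at s2.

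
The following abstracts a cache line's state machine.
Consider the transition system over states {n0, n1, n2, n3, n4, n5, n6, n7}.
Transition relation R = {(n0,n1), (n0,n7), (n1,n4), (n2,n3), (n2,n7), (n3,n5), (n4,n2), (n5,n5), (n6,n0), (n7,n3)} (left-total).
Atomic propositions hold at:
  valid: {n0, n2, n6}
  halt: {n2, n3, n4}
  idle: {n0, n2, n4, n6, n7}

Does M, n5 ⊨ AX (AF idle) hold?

No

AF idle: least fixpoint, start Z0 = {n0, n2, n4, n6, n7}, add states with every successor in Z. Z1 = {n0, n1, n2, n4, n6, n7}; fixed.
Sat(AF idle) = {n0, n1, n2, n4, n6, n7}
Sat(AX (AF idle)) = {s : every successor in {n0, n1, n2, n4, n6, n7}} = {n0, n1, n4, n6}
n5 ∉ Sat(AX (AF idle)) = {n0, n1, n4, n6}, so the formula does not hold at n5.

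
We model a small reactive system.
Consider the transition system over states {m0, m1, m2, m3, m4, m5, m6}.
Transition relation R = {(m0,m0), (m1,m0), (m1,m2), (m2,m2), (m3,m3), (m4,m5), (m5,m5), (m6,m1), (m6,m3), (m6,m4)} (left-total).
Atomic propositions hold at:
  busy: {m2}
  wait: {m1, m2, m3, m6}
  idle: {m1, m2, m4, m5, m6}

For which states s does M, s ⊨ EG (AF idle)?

AF idle: least fixpoint, start Z0 = {m1, m2, m4, m5, m6}, add states with every successor in Z. Already a fixed point.
Sat(AF idle) = {m1, m2, m4, m5, m6}
EG (AF idle): greatest fixpoint, start Z0 = {m1, m2, m4, m5, m6}, keep only states in Sat with some successor in Z. Already a fixed point.
Sat(EG (AF idle)) = {m1, m2, m4, m5, m6}

{m1, m2, m4, m5, m6}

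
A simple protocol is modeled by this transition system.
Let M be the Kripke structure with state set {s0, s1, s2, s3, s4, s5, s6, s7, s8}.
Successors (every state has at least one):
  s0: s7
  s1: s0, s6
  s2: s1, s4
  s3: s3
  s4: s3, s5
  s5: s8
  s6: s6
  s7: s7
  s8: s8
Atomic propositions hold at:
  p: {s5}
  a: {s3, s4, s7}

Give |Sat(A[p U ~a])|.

6

Sat(~a) = {s0, s1, s2, s5, s6, s8}
A[p U ~a]: least fixpoint, start Z0 = Sat(~a) = {s0, s1, s2, s5, s6, s8}, add states in Sat(p) with every successor in Z. Already a fixed point.
Sat(A[p U ~a]) = {s0, s1, s2, s5, s6, s8}
|Sat(A[p U ~a])| = |{s0, s1, s2, s5, s6, s8}| = 6.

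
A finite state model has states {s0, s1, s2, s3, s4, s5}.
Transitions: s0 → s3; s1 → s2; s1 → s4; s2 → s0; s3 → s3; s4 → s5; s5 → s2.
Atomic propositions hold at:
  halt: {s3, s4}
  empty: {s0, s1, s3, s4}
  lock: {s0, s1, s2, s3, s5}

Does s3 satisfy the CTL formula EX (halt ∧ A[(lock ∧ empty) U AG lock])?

Sat(lock ∧ empty) = {s0, s1, s3}
AG lock: greatest fixpoint, start Z0 = {s0, s1, s2, s3, s5}, keep only states in Sat with every successor in Z. Z1 = {s0, s2, s3, s5}; fixed.
Sat(AG lock) = {s0, s2, s3, s5}
A[(lock ∧ empty) U AG lock]: least fixpoint, start Z0 = Sat(AG lock) = {s0, s2, s3, s5}, add states in Sat(lock ∧ empty) with every successor in Z. Already a fixed point.
Sat(A[(lock ∧ empty) U AG lock]) = {s0, s2, s3, s5}
Sat(halt ∧ A[(lock ∧ empty) U AG lock]) = {s3}
Sat(EX (halt ∧ A[(lock ∧ empty) U AG lock])) = {s : some successor in {s3}} = {s0, s3}
s3 ∈ Sat(EX (halt ∧ A[(lock ∧ empty) U AG lock])) = {s0, s3}, so the formula holds at s3.

Yes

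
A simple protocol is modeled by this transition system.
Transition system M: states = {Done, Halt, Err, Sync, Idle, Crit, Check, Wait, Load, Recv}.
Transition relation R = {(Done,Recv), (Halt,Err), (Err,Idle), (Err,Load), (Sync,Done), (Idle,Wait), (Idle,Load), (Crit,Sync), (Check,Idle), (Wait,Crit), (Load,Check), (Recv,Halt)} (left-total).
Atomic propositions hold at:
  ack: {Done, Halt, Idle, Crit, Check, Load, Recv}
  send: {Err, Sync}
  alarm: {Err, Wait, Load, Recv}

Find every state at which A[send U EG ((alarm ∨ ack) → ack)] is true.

{Err, Idle, Check, Load}

Sat(alarm ∨ ack) = {Done, Halt, Err, Idle, Crit, Check, Wait, Load, Recv}
Sat((alarm ∨ ack) → ack) = {Done, Halt, Sync, Idle, Crit, Check, Load, Recv}
EG ((alarm ∨ ack) → ack): greatest fixpoint, start Z0 = {Done, Halt, Sync, Idle, Crit, Check, Load, Recv}, keep only states in Sat with some successor in Z. Z1 = {Done, Sync, Idle, Crit, Check, Load, Recv}; Z2 = {Done, Sync, Idle, Crit, Check, Load}; Z3 = {Sync, Idle, Crit, Check, Load}; Z4 = {Idle, Crit, Check, Load}; Z5 = {Idle, Check, Load}; fixed.
Sat(EG ((alarm ∨ ack) → ack)) = {Idle, Check, Load}
A[send U EG ((alarm ∨ ack) → ack)]: least fixpoint, start Z0 = Sat(EG ((alarm ∨ ack) → ack)) = {Idle, Check, Load}, add states in Sat(send) with every successor in Z. Z1 = {Err, Idle, Check, Load}; fixed.
Sat(A[send U EG ((alarm ∨ ack) → ack)]) = {Err, Idle, Check, Load}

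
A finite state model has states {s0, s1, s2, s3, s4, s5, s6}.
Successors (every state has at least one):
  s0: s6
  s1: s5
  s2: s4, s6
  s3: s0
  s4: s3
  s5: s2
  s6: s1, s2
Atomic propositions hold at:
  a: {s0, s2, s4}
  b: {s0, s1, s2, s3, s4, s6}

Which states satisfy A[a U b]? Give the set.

{s0, s1, s2, s3, s4, s6}

A[a U b]: least fixpoint, start Z0 = Sat(b) = {s0, s1, s2, s3, s4, s6}, add states in Sat(a) with every successor in Z. Already a fixed point.
Sat(A[a U b]) = {s0, s1, s2, s3, s4, s6}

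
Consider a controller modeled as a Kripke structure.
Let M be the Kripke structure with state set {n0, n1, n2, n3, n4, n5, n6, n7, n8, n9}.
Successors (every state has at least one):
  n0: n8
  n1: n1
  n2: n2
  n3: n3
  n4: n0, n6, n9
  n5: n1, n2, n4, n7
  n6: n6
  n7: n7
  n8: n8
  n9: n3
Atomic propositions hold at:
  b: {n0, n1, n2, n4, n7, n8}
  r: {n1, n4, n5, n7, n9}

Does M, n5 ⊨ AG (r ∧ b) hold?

No

Sat(r ∧ b) = {n1, n4, n7}
AG (r ∧ b): greatest fixpoint, start Z0 = {n1, n4, n7}, keep only states in Sat with every successor in Z. Z1 = {n1, n7}; fixed.
Sat(AG (r ∧ b)) = {n1, n7}
n5 ∉ Sat(AG (r ∧ b)) = {n1, n7}, so the formula does not hold at n5.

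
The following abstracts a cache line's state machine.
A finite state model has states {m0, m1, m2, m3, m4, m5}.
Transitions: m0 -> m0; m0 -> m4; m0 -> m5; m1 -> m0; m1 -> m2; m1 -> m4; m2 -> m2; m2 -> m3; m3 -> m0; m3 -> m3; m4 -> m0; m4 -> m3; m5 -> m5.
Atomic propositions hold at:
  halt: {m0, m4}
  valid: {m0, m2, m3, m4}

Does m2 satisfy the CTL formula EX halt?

No

Sat(EX halt) = {s : some successor in {m0, m4}} = {m0, m1, m3, m4}
m2 ∉ Sat(EX halt) = {m0, m1, m3, m4}, so the formula does not hold at m2.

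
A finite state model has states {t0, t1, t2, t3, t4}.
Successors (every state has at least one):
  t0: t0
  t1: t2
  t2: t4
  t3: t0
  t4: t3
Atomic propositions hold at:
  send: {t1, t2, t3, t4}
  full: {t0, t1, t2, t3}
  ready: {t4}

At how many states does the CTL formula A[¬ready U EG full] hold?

Sat(¬ready) = {t0, t1, t2, t3}
EG full: greatest fixpoint, start Z0 = {t0, t1, t2, t3}, keep only states in Sat with some successor in Z. Z1 = {t0, t1, t3}; Z2 = {t0, t3}; fixed.
Sat(EG full) = {t0, t3}
A[¬ready U EG full]: least fixpoint, start Z0 = Sat(EG full) = {t0, t3}, add states in Sat(¬ready) with every successor in Z. Already a fixed point.
Sat(A[¬ready U EG full]) = {t0, t3}
|Sat(A[¬ready U EG full])| = |{t0, t3}| = 2.

2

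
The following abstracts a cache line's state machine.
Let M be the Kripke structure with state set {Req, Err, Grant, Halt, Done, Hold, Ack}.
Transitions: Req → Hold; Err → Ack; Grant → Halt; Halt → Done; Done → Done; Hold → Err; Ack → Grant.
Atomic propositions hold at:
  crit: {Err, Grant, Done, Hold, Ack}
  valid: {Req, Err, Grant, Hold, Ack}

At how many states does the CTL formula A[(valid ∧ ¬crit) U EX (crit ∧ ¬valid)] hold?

2

Sat(¬crit) = {Req, Halt}
Sat(valid ∧ ¬crit) = {Req}
Sat(¬valid) = {Halt, Done}
Sat(crit ∧ ¬valid) = {Done}
Sat(EX (crit ∧ ¬valid)) = {s : some successor in {Done}} = {Halt, Done}
A[(valid ∧ ¬crit) U EX (crit ∧ ¬valid)]: least fixpoint, start Z0 = Sat(EX (crit ∧ ¬valid)) = {Halt, Done}, add states in Sat(valid ∧ ¬crit) with every successor in Z. Already a fixed point.
Sat(A[(valid ∧ ¬crit) U EX (crit ∧ ¬valid)]) = {Halt, Done}
|Sat(A[(valid ∧ ¬crit) U EX (crit ∧ ¬valid)])| = |{Halt, Done}| = 2.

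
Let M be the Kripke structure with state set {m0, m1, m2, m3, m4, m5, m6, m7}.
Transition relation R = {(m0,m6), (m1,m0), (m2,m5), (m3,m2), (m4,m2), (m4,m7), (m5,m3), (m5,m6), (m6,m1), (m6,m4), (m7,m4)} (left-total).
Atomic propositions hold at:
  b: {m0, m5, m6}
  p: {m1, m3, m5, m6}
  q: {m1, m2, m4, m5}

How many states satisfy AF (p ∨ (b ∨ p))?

Sat(b ∨ p) = {m0, m1, m3, m5, m6}
Sat(p ∨ (b ∨ p)) = {m0, m1, m3, m5, m6}
AF (p ∨ (b ∨ p)): least fixpoint, start Z0 = {m0, m1, m3, m5, m6}, add states with every successor in Z. Z1 = {m0, m1, m2, m3, m5, m6}; fixed.
Sat(AF (p ∨ (b ∨ p))) = {m0, m1, m2, m3, m5, m6}
|Sat(AF (p ∨ (b ∨ p)))| = |{m0, m1, m2, m3, m5, m6}| = 6.

6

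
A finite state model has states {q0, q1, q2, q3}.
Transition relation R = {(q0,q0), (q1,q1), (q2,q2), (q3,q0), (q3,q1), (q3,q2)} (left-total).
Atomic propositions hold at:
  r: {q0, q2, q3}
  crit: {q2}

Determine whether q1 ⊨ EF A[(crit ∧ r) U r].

Sat(crit ∧ r) = {q2}
A[(crit ∧ r) U r]: least fixpoint, start Z0 = Sat(r) = {q0, q2, q3}, add states in Sat(crit ∧ r) with every successor in Z. Already a fixed point.
Sat(A[(crit ∧ r) U r]) = {q0, q2, q3}
EF A[(crit ∧ r) U r]: least fixpoint, start Z0 = {q0, q2, q3}, add states with some successor in Z. Already a fixed point.
Sat(EF A[(crit ∧ r) U r]) = {q0, q2, q3}
q1 ∉ Sat(EF A[(crit ∧ r) U r]) = {q0, q2, q3}, so the formula does not hold at q1.

No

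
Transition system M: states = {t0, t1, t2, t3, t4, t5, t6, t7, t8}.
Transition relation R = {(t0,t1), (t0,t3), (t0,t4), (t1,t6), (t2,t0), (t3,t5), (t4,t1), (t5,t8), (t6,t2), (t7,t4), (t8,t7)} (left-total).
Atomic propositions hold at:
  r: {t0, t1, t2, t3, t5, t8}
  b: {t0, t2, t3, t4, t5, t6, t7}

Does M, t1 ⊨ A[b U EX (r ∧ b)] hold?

No

Sat(r ∧ b) = {t0, t2, t3, t5}
Sat(EX (r ∧ b)) = {s : some successor in {t0, t2, t3, t5}} = {t0, t2, t3, t6}
A[b U EX (r ∧ b)]: least fixpoint, start Z0 = Sat(EX (r ∧ b)) = {t0, t2, t3, t6}, add states in Sat(b) with every successor in Z. Already a fixed point.
Sat(A[b U EX (r ∧ b)]) = {t0, t2, t3, t6}
t1 ∉ Sat(A[b U EX (r ∧ b)]) = {t0, t2, t3, t6}, so the formula does not hold at t1.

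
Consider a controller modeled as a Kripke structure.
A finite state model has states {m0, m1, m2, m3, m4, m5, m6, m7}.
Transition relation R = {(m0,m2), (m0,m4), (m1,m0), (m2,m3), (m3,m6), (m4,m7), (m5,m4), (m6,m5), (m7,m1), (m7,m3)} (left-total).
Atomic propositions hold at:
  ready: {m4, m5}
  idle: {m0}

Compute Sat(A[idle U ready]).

{m4, m5}

A[idle U ready]: least fixpoint, start Z0 = Sat(ready) = {m4, m5}, add states in Sat(idle) with every successor in Z. Already a fixed point.
Sat(A[idle U ready]) = {m4, m5}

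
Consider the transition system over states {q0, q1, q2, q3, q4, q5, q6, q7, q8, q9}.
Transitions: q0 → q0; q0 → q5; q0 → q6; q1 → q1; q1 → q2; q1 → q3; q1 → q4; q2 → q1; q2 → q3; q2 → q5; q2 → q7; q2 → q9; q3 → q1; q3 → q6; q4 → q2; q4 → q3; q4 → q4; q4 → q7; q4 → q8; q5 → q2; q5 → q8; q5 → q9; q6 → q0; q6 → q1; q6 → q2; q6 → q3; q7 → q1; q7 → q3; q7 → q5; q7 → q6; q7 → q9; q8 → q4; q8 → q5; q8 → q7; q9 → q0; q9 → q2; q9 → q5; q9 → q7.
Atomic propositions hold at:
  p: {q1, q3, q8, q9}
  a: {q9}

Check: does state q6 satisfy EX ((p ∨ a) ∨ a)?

Yes

Sat(p ∨ a) = {q1, q3, q8, q9}
Sat((p ∨ a) ∨ a) = {q1, q3, q8, q9}
Sat(EX ((p ∨ a) ∨ a)) = {s : some successor in {q1, q3, q8, q9}} = {q1, q2, q3, q4, q5, q6, q7}
q6 ∈ Sat(EX ((p ∨ a) ∨ a)) = {q1, q2, q3, q4, q5, q6, q7}, so the formula holds at q6.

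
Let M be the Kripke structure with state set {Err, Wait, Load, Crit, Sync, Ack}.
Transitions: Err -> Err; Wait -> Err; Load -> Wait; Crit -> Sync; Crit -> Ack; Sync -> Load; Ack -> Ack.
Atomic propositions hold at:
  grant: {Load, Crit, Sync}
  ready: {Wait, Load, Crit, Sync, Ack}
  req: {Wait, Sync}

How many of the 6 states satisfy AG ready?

AG ready: greatest fixpoint, start Z0 = {Wait, Load, Crit, Sync, Ack}, keep only states in Sat with every successor in Z. Z1 = {Load, Crit, Sync, Ack}; Z2 = {Crit, Sync, Ack}; Z3 = {Crit, Ack}; Z4 = {Ack}; fixed.
Sat(AG ready) = {Ack}
|Sat(AG ready)| = |{Ack}| = 1.

1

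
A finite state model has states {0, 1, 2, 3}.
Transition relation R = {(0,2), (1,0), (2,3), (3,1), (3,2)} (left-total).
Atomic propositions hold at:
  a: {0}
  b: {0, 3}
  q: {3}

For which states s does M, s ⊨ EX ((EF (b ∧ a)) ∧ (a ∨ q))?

{1, 2}

Sat(b ∧ a) = {0}
EF (b ∧ a): least fixpoint, start Z0 = {0}, add states with some successor in Z. Z1 = {0, 1}; Z2 = {0, 1, 3}; Z3 = {0, 1, 2, 3}; fixed.
Sat(EF (b ∧ a)) = {0, 1, 2, 3}
Sat(a ∨ q) = {0, 3}
Sat((EF (b ∧ a)) ∧ (a ∨ q)) = {0, 3}
Sat(EX ((EF (b ∧ a)) ∧ (a ∨ q))) = {s : some successor in {0, 3}} = {1, 2}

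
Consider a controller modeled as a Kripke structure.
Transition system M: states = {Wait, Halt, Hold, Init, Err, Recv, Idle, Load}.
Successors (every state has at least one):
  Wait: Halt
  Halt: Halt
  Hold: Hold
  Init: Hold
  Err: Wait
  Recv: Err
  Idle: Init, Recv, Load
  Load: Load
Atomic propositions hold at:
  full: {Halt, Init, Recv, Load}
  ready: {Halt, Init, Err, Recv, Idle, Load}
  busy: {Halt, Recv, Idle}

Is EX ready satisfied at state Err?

Sat(EX ready) = {s : some successor in {Halt, Init, Err, Recv, Idle, Load}} = {Wait, Halt, Recv, Idle, Load}
Err ∉ Sat(EX ready) = {Wait, Halt, Recv, Idle, Load}, so the formula does not hold at Err.

No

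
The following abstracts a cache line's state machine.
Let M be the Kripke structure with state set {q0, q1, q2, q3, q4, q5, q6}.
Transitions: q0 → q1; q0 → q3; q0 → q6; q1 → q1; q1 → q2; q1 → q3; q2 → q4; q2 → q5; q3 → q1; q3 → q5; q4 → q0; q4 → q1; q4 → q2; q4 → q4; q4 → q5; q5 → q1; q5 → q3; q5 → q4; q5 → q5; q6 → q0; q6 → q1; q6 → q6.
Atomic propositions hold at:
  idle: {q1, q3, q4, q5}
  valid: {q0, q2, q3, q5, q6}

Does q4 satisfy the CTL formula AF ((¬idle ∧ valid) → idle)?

Yes

Sat(¬idle) = {q0, q2, q6}
Sat(¬idle ∧ valid) = {q0, q2, q6}
Sat((¬idle ∧ valid) → idle) = {q1, q3, q4, q5}
AF ((¬idle ∧ valid) → idle): least fixpoint, start Z0 = {q1, q3, q4, q5}, add states with every successor in Z. Z1 = {q1, q2, q3, q4, q5}; fixed.
Sat(AF ((¬idle ∧ valid) → idle)) = {q1, q2, q3, q4, q5}
q4 ∈ Sat(AF ((¬idle ∧ valid) → idle)) = {q1, q2, q3, q4, q5}, so the formula holds at q4.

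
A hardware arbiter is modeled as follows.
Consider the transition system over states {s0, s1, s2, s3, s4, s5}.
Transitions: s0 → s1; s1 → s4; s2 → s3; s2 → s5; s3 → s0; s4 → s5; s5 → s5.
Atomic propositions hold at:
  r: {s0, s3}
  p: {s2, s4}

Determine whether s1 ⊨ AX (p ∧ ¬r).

Yes

Sat(¬r) = {s1, s2, s4, s5}
Sat(p ∧ ¬r) = {s2, s4}
Sat(AX (p ∧ ¬r)) = {s : every successor in {s2, s4}} = {s1}
s1 ∈ Sat(AX (p ∧ ¬r)) = {s1}, so the formula holds at s1.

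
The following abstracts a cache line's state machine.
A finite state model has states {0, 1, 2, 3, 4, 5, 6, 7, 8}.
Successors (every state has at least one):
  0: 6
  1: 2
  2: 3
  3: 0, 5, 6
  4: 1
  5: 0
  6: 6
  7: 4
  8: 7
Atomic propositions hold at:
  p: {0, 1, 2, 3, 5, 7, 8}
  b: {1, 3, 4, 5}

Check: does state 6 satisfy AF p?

No

AF p: least fixpoint, start Z0 = {0, 1, 2, 3, 5, 7, 8}, add states with every successor in Z. Z1 = {0, 1, 2, 3, 4, 5, 7, 8}; fixed.
Sat(AF p) = {0, 1, 2, 3, 4, 5, 7, 8}
6 ∉ Sat(AF p) = {0, 1, 2, 3, 4, 5, 7, 8}, so the formula does not hold at 6.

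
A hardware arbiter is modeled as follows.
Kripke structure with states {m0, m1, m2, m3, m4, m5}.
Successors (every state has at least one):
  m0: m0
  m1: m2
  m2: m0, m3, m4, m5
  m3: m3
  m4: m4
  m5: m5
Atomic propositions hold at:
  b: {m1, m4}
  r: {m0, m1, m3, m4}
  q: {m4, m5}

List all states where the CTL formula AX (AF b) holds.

{m4}

AF b: least fixpoint, start Z0 = {m1, m4}, add states with every successor in Z. Already a fixed point.
Sat(AF b) = {m1, m4}
Sat(AX (AF b)) = {s : every successor in {m1, m4}} = {m4}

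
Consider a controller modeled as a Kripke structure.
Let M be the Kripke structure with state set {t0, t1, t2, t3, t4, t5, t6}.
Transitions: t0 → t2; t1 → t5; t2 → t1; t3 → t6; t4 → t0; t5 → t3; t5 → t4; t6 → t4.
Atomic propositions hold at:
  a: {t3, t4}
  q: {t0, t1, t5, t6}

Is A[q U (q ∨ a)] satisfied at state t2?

No

Sat(q ∨ a) = {t0, t1, t3, t4, t5, t6}
A[q U (q ∨ a)]: least fixpoint, start Z0 = Sat((q ∨ a)) = {t0, t1, t3, t4, t5, t6}, add states in Sat(q) with every successor in Z. Already a fixed point.
Sat(A[q U (q ∨ a)]) = {t0, t1, t3, t4, t5, t6}
t2 ∉ Sat(A[q U (q ∨ a)]) = {t0, t1, t3, t4, t5, t6}, so the formula does not hold at t2.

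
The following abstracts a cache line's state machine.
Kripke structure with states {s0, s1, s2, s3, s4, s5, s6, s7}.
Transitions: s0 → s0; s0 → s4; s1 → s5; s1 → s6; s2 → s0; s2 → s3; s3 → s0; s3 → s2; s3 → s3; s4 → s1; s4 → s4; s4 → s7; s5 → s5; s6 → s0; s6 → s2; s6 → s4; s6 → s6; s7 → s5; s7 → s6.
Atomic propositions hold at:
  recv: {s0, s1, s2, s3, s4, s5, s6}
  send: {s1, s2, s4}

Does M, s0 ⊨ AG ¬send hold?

No

Sat(¬send) = {s0, s3, s5, s6, s7}
AG ¬send: greatest fixpoint, start Z0 = {s0, s3, s5, s6, s7}, keep only states in Sat with every successor in Z. Z1 = {s5, s7}; Z2 = {s5}; fixed.
Sat(AG ¬send) = {s5}
s0 ∉ Sat(AG ¬send) = {s5}, so the formula does not hold at s0.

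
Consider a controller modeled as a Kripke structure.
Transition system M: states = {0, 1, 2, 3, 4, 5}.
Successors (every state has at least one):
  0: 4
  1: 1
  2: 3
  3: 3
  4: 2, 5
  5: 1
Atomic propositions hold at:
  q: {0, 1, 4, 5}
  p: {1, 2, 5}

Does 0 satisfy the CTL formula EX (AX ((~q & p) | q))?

Yes

Sat(~q) = {2, 3}
Sat(~q & p) = {2}
Sat((~q & p) | q) = {0, 1, 2, 4, 5}
Sat(AX ((~q & p) | q)) = {s : every successor in {0, 1, 2, 4, 5}} = {0, 1, 4, 5}
Sat(EX (AX ((~q & p) | q))) = {s : some successor in {0, 1, 4, 5}} = {0, 1, 4, 5}
0 ∈ Sat(EX (AX ((~q & p) | q))) = {0, 1, 4, 5}, so the formula holds at 0.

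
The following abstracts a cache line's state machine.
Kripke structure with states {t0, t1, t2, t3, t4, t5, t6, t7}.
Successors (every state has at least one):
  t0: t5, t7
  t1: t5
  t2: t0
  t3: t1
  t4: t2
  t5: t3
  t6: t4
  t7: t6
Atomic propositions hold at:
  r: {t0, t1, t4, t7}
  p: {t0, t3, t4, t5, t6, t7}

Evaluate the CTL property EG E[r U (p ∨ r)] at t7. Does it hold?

Sat(p ∨ r) = {t0, t1, t3, t4, t5, t6, t7}
E[r U (p ∨ r)]: least fixpoint, start Z0 = Sat((p ∨ r)) = {t0, t1, t3, t4, t5, t6, t7}, add states in Sat(r) with some successor in Z. Already a fixed point.
Sat(E[r U (p ∨ r)]) = {t0, t1, t3, t4, t5, t6, t7}
EG E[r U (p ∨ r)]: greatest fixpoint, start Z0 = {t0, t1, t3, t4, t5, t6, t7}, keep only states in Sat with some successor in Z. Z1 = {t0, t1, t3, t5, t6, t7}; Z2 = {t0, t1, t3, t5, t7}; Z3 = {t0, t1, t3, t5}; fixed.
Sat(EG E[r U (p ∨ r)]) = {t0, t1, t3, t5}
t7 ∉ Sat(EG E[r U (p ∨ r)]) = {t0, t1, t3, t5}, so the formula does not hold at t7.

No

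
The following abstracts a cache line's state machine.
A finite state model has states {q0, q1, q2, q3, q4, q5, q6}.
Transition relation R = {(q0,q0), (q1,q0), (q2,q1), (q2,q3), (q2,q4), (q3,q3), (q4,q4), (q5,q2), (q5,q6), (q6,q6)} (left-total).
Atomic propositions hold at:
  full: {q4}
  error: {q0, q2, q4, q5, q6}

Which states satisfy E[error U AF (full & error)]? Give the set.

Sat(full & error) = {q4}
AF (full & error): least fixpoint, start Z0 = {q4}, add states with every successor in Z. Already a fixed point.
Sat(AF (full & error)) = {q4}
E[error U AF (full & error)]: least fixpoint, start Z0 = Sat(AF (full & error)) = {q4}, add states in Sat(error) with some successor in Z. Z1 = {q2, q4}; Z2 = {q2, q4, q5}; fixed.
Sat(E[error U AF (full & error)]) = {q2, q4, q5}

{q2, q4, q5}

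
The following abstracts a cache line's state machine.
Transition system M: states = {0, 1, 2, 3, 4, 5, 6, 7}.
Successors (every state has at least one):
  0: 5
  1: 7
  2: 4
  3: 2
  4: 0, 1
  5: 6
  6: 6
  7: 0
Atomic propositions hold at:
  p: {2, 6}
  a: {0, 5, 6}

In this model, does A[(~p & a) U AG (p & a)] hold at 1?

No

Sat(~p) = {0, 1, 3, 4, 5, 7}
Sat(~p & a) = {0, 5}
Sat(p & a) = {6}
AG (p & a): greatest fixpoint, start Z0 = {6}, keep only states in Sat with every successor in Z. Already a fixed point.
Sat(AG (p & a)) = {6}
A[(~p & a) U AG (p & a)]: least fixpoint, start Z0 = Sat(AG (p & a)) = {6}, add states in Sat(~p & a) with every successor in Z. Z1 = {5, 6}; Z2 = {0, 5, 6}; fixed.
Sat(A[(~p & a) U AG (p & a)]) = {0, 5, 6}
1 ∉ Sat(A[(~p & a) U AG (p & a)]) = {0, 5, 6}, so the formula does not hold at 1.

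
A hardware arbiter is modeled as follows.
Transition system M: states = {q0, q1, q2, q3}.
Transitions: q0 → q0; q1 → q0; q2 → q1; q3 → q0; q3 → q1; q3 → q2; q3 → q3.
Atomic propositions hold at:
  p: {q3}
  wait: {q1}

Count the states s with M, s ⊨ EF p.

EF p: least fixpoint, start Z0 = {q3}, add states with some successor in Z. Already a fixed point.
Sat(EF p) = {q3}
|Sat(EF p)| = |{q3}| = 1.

1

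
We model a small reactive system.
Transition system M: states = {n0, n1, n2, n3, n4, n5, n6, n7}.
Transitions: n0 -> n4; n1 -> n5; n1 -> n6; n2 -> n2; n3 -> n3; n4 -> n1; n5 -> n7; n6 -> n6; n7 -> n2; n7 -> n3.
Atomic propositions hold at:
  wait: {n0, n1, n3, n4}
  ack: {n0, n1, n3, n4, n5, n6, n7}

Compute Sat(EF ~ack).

{n0, n1, n2, n4, n5, n7}

Sat(~ack) = {n2}
EF ~ack: least fixpoint, start Z0 = {n2}, add states with some successor in Z. Z1 = {n2, n7}; Z2 = {n2, n5, n7}; Z3 = {n1, n2, n5, n7}; Z4 = {n1, n2, n4, n5, n7}; Z5 = {n0, n1, n2, n4, n5, n7}; fixed.
Sat(EF ~ack) = {n0, n1, n2, n4, n5, n7}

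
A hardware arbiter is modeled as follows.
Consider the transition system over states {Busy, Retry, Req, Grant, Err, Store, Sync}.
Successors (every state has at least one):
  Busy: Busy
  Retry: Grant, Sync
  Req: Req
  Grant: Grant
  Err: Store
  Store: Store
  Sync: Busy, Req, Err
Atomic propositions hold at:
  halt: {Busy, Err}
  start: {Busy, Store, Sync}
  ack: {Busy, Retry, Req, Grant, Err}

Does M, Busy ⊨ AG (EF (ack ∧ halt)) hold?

Yes

Sat(ack ∧ halt) = {Busy, Err}
EF (ack ∧ halt): least fixpoint, start Z0 = {Busy, Err}, add states with some successor in Z. Z1 = {Busy, Err, Sync}; Z2 = {Busy, Retry, Err, Sync}; fixed.
Sat(EF (ack ∧ halt)) = {Busy, Retry, Err, Sync}
AG (EF (ack ∧ halt)): greatest fixpoint, start Z0 = {Busy, Retry, Err, Sync}, keep only states in Sat with every successor in Z. Z1 = {Busy}; fixed.
Sat(AG (EF (ack ∧ halt))) = {Busy}
Busy ∈ Sat(AG (EF (ack ∧ halt))) = {Busy}, so the formula holds at Busy.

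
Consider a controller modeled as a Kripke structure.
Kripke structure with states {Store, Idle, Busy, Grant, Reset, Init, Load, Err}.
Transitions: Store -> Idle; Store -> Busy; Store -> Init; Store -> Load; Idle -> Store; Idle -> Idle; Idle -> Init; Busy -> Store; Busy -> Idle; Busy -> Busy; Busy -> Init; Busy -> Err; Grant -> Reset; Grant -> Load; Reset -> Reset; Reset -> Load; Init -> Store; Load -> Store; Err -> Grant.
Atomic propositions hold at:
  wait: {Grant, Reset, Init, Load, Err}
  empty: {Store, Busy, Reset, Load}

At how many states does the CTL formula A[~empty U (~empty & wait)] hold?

3

Sat(~empty) = {Idle, Grant, Init, Err}
Sat(~empty & wait) = {Grant, Init, Err}
A[~empty U (~empty & wait)]: least fixpoint, start Z0 = Sat((~empty & wait)) = {Grant, Init, Err}, add states in Sat(~empty) with every successor in Z. Already a fixed point.
Sat(A[~empty U (~empty & wait)]) = {Grant, Init, Err}
|Sat(A[~empty U (~empty & wait)])| = |{Grant, Init, Err}| = 3.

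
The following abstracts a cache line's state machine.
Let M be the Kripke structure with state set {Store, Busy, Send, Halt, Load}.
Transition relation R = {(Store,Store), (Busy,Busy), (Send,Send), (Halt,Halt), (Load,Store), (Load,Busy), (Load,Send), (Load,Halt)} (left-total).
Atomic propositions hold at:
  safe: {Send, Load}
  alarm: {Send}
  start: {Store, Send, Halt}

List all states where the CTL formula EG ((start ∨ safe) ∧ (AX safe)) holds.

Sat(start ∨ safe) = {Store, Send, Halt, Load}
Sat(AX safe) = {s : every successor in {Send, Load}} = {Send}
Sat((start ∨ safe) ∧ (AX safe)) = {Send}
EG ((start ∨ safe) ∧ (AX safe)): greatest fixpoint, start Z0 = {Send}, keep only states in Sat with some successor in Z. Already a fixed point.
Sat(EG ((start ∨ safe) ∧ (AX safe))) = {Send}

{Send}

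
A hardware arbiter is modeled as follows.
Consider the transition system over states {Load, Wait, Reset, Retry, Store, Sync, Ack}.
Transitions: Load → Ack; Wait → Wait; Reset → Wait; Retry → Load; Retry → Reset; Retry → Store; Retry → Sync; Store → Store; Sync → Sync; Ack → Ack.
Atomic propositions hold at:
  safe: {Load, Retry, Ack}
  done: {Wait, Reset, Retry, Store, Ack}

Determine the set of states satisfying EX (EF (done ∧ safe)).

Sat(done ∧ safe) = {Retry, Ack}
EF (done ∧ safe): least fixpoint, start Z0 = {Retry, Ack}, add states with some successor in Z. Z1 = {Load, Retry, Ack}; fixed.
Sat(EF (done ∧ safe)) = {Load, Retry, Ack}
Sat(EX (EF (done ∧ safe))) = {s : some successor in {Load, Retry, Ack}} = {Load, Retry, Ack}

{Load, Retry, Ack}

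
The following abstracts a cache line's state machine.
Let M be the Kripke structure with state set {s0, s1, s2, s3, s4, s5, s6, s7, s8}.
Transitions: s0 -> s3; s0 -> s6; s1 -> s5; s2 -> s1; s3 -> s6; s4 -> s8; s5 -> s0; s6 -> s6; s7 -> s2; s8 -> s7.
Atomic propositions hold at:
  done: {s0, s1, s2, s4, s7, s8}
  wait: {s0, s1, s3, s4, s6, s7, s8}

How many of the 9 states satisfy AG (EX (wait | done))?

4

Sat(wait | done) = {s0, s1, s2, s3, s4, s6, s7, s8}
Sat(EX (wait | done)) = {s : some successor in {s0, s1, s2, s3, s4, s6, s7, s8}} = {s0, s2, s3, s4, s5, s6, s7, s8}
AG (EX (wait | done)): greatest fixpoint, start Z0 = {s0, s2, s3, s4, s5, s6, s7, s8}, keep only states in Sat with every successor in Z. Z1 = {s0, s3, s4, s5, s6, s7, s8}; Z2 = {s0, s3, s4, s5, s6, s8}; Z3 = {s0, s3, s4, s5, s6}; Z4 = {s0, s3, s5, s6}; fixed.
Sat(AG (EX (wait | done))) = {s0, s3, s5, s6}
|Sat(AG (EX (wait | done)))| = |{s0, s3, s5, s6}| = 4.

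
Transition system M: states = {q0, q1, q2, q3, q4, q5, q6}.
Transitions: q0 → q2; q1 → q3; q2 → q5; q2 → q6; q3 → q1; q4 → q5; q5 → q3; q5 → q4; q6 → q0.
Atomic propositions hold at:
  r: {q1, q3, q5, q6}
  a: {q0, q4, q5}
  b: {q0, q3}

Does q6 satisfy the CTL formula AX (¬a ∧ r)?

Sat(¬a) = {q1, q2, q3, q6}
Sat(¬a ∧ r) = {q1, q3, q6}
Sat(AX (¬a ∧ r)) = {s : every successor in {q1, q3, q6}} = {q1, q3}
q6 ∉ Sat(AX (¬a ∧ r)) = {q1, q3}, so the formula does not hold at q6.

No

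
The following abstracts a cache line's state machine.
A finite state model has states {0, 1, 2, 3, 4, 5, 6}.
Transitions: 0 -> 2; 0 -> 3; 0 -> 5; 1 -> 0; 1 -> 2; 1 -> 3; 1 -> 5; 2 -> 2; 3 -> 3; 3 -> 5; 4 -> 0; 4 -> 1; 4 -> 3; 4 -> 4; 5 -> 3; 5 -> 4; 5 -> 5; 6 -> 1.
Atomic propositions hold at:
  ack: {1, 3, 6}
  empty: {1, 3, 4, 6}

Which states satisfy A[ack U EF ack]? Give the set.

{0, 1, 3, 4, 5, 6}

EF ack: least fixpoint, start Z0 = {1, 3, 6}, add states with some successor in Z. Z1 = {0, 1, 3, 4, 5, 6}; fixed.
Sat(EF ack) = {0, 1, 3, 4, 5, 6}
A[ack U EF ack]: least fixpoint, start Z0 = Sat(EF ack) = {0, 1, 3, 4, 5, 6}, add states in Sat(ack) with every successor in Z. Already a fixed point.
Sat(A[ack U EF ack]) = {0, 1, 3, 4, 5, 6}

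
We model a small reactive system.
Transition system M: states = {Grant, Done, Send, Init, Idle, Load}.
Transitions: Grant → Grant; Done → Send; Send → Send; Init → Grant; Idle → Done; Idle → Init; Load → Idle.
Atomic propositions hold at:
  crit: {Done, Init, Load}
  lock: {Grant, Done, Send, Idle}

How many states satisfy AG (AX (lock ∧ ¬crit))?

Sat(¬crit) = {Grant, Send, Idle}
Sat(lock ∧ ¬crit) = {Grant, Send, Idle}
Sat(AX (lock ∧ ¬crit)) = {s : every successor in {Grant, Send, Idle}} = {Grant, Done, Send, Init, Load}
AG (AX (lock ∧ ¬crit)): greatest fixpoint, start Z0 = {Grant, Done, Send, Init, Load}, keep only states in Sat with every successor in Z. Z1 = {Grant, Done, Send, Init}; fixed.
Sat(AG (AX (lock ∧ ¬crit))) = {Grant, Done, Send, Init}
|Sat(AG (AX (lock ∧ ¬crit)))| = |{Grant, Done, Send, Init}| = 4.

4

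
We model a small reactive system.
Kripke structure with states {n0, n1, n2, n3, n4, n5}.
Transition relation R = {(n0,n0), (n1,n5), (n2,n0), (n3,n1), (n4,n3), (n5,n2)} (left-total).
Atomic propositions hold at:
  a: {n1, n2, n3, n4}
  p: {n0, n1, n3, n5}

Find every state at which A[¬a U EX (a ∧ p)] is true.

Sat(¬a) = {n0, n5}
Sat(a ∧ p) = {n1, n3}
Sat(EX (a ∧ p)) = {s : some successor in {n1, n3}} = {n3, n4}
A[¬a U EX (a ∧ p)]: least fixpoint, start Z0 = Sat(EX (a ∧ p)) = {n3, n4}, add states in Sat(¬a) with every successor in Z. Already a fixed point.
Sat(A[¬a U EX (a ∧ p)]) = {n3, n4}

{n3, n4}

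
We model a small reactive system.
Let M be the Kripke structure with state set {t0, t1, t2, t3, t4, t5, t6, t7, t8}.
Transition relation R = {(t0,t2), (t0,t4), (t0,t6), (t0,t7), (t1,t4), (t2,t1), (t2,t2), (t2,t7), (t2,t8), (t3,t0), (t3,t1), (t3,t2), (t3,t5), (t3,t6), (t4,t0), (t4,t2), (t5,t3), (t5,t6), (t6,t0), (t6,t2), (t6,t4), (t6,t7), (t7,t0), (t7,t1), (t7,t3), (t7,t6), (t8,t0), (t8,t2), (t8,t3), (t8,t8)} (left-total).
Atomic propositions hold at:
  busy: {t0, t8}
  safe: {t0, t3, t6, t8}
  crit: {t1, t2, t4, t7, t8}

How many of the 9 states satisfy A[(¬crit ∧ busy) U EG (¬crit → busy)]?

6

Sat(¬crit) = {t0, t3, t5, t6}
Sat(¬crit ∧ busy) = {t0}
Sat(¬crit → busy) = {t0, t1, t2, t4, t7, t8}
EG (¬crit → busy): greatest fixpoint, start Z0 = {t0, t1, t2, t4, t7, t8}, keep only states in Sat with some successor in Z. Already a fixed point.
Sat(EG (¬crit → busy)) = {t0, t1, t2, t4, t7, t8}
A[(¬crit ∧ busy) U EG (¬crit → busy)]: least fixpoint, start Z0 = Sat(EG (¬crit → busy)) = {t0, t1, t2, t4, t7, t8}, add states in Sat(¬crit ∧ busy) with every successor in Z. Already a fixed point.
Sat(A[(¬crit ∧ busy) U EG (¬crit → busy)]) = {t0, t1, t2, t4, t7, t8}
|Sat(A[(¬crit ∧ busy) U EG (¬crit → busy)])| = |{t0, t1, t2, t4, t7, t8}| = 6.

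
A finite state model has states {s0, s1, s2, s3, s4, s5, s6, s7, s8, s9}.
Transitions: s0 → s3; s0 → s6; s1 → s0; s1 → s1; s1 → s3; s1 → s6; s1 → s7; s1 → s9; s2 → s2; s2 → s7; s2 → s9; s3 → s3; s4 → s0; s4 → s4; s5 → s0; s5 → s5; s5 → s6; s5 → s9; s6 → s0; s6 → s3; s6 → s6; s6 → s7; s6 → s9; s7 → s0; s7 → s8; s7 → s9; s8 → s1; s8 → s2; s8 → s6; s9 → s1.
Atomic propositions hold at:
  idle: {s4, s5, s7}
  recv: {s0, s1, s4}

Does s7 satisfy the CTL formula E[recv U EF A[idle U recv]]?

Yes

A[idle U recv]: least fixpoint, start Z0 = Sat(recv) = {s0, s1, s4}, add states in Sat(idle) with every successor in Z. Already a fixed point.
Sat(A[idle U recv]) = {s0, s1, s4}
EF A[idle U recv]: least fixpoint, start Z0 = {s0, s1, s4}, add states with some successor in Z. Z1 = {s0, s1, s4, s5, s6, s7, s8, s9}; Z2 = {s0, s1, s2, s4, s5, s6, s7, s8, s9}; fixed.
Sat(EF A[idle U recv]) = {s0, s1, s2, s4, s5, s6, s7, s8, s9}
E[recv U EF A[idle U recv]]: least fixpoint, start Z0 = Sat(EF A[idle U recv]) = {s0, s1, s2, s4, s5, s6, s7, s8, s9}, add states in Sat(recv) with some successor in Z. Already a fixed point.
Sat(E[recv U EF A[idle U recv]]) = {s0, s1, s2, s4, s5, s6, s7, s8, s9}
s7 ∈ Sat(E[recv U EF A[idle U recv]]) = {s0, s1, s2, s4, s5, s6, s7, s8, s9}, so the formula holds at s7.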